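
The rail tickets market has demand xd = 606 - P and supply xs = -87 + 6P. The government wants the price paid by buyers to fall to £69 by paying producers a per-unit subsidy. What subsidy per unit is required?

Required subsidy s = £35 per unit

At a buyer price of 69, quantity demanded is 606 − 1·69 = 537.
Sellers supply 537 only when they receive Ps with -87 + 6·Ps = 537, i.e. Ps = 104.
s = Ps − Pb = 104 − 69 = 35.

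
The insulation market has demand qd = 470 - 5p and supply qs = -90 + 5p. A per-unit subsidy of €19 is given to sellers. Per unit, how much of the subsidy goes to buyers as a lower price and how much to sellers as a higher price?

Buyers gain €9.5 per unit; sellers gain €9.5 per unit

Pre-subsidy: 470 - 5p = -90 + 5p gives p* = 56, q* = 190.
With the subsidy, sellers receive ps = pb + 19 for each unit, where pb is the price buyers pay.
Supply in terms of pb becomes qs = -90 + 5(pb + 19) = 5 + 5pb. Setting this equal to demand: 470 - 5pb = 5 + 5pb, so pb = 46.5.
Sellers receive ps = 46.5 + 19 = 65.5; q' = 470 − 5·46.5 = 237.5.
Buyers' price falls by p* − pb = 56 − 46.5 = 9.5; sellers' price rises by ps − p* = 65.5 − 56 = 9.5.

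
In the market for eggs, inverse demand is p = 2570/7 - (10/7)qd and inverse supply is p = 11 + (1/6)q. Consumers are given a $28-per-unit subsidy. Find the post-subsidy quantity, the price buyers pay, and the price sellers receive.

Pre-subsidy: 2570/7 - (10/7)q = 11 + (1/6)q gives q* = 14958/67 and p* = 3230/67.
With the rebate, buyers effectively pay pb = ps − 28, where ps is the price sellers receive.
On the curves, pb = 2570/7 - (10/7)q and ps = 11 + (1/6)q; the wedge ps − pb = 28 gives 11 + (1/6)q − (2570/7 - (10/7)q) = 28, so q' = 16134/67.
Then pb = 2570/7 − (10/7)·(16134/67) = 1550/67 and ps = 11 + (1/6)·(16134/67) = 3426/67.

q' = 16134/67; buyers pay 1550/67; sellers receive 3426/67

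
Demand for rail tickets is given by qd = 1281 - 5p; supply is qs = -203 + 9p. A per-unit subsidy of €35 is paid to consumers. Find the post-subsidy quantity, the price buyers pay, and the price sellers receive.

Pre-subsidy: 1281 - 5p = -203 + 9p gives p* = 106, q* = 751.
With the rebate, buyers effectively pay pb = ps − 35, where ps is the price sellers receive.
Demand in terms of ps becomes qd = 1281 − 5(ps − 35) = 1456 - 5ps. Setting this equal to supply: 1456 - 5ps = -203 + 9ps, so ps = 118.5.
Buyers pay pb = 118.5 − 35 = 83.5; q' = -203 + 9·118.5 = 863.5.

q' = 863.5; buyers pay €83.5; sellers receive €118.5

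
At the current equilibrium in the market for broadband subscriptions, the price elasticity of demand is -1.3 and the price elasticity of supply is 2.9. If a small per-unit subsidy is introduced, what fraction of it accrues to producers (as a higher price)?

For a small subsidy around the equilibrium, the benefit split depends on the relative slopes, which at a point are proportional to the elasticities.
Buyer share = εs/(εs + |εd|) = 2.9/(2.9 + 1.3) = 29/42; seller share = |εd|/(εs + |εd|) = 13/42.
So producers capture 13/42 of the subsidy.

Producer share = 13/42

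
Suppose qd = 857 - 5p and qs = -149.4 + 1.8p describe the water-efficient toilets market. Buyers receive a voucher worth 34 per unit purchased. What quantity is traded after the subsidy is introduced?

Pre-subsidy: 857 - 5p = -149.4 + 1.8p gives p* = 148, q* = 117.
With the rebate, buyers effectively pay pb = ps − 34, where ps is the price sellers receive.
Demand in terms of ps becomes qd = 857 − 5(ps − 34) = 1027 - 5ps. Setting this equal to supply: 1027 - 5ps = -149.4 + 1.8ps, so ps = 173.
Buyers pay pb = 173 − 34 = 139; q' = -149.4 + 1.8·173 = 162.

q' = 162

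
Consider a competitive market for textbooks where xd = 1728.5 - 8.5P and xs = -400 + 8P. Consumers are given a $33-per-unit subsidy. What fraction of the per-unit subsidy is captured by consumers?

Pre-subsidy: 1728.5 - 8.5P = -400 + 8P gives P* = 129, x* = 632.
With the rebate, buyers effectively pay Pb = Ps − 33, where Ps is the price sellers receive.
Demand in terms of Ps becomes xd = 1728.5 − 8.5(Ps − 33) = 2009 - 8.5Ps. Setting this equal to supply: 2009 - 8.5Ps = -400 + 8Ps, so Ps = 146.
Buyers pay Pb = 146 − 33 = 113; x' = -400 + 8·146 = 768.
Buyers' price falls by P* − Pb = 129 − 113 = 16; sellers' price rises by Ps − P* = 146 − 129 = 17.
So consumers capture 16/33 = 16/33 of each unit of subsidy.

Consumer share = 16/33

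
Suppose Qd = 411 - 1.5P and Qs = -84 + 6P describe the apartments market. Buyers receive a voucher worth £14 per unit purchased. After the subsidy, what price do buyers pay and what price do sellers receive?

Pre-subsidy: 411 - 1.5P = -84 + 6P gives P* = 66, Q* = 312.
With the rebate, buyers effectively pay Pb = Ps − 14, where Ps is the price sellers receive.
Demand in terms of Ps becomes Qd = 411 − 1.5(Ps − 14) = 432 - 1.5Ps. Setting this equal to supply: 432 - 1.5Ps = -84 + 6Ps, so Ps = 68.8.
Buyers pay Pb = 68.8 − 14 = 54.8; Q' = -84 + 6·68.8 = 328.8.

Buyers pay £54.8; sellers receive £68.8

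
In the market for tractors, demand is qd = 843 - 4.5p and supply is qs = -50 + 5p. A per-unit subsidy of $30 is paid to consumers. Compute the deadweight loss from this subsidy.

Pre-subsidy: 843 - 4.5p = -50 + 5p gives p* = 94, q* = 420.
With the rebate, buyers effectively pay pb = ps − 30, where ps is the price sellers receive.
Demand in terms of ps becomes qd = 843 − 4.5(ps − 30) = 978 - 4.5ps. Setting this equal to supply: 978 - 4.5ps = -50 + 5ps, so ps = 2056/19.
Buyers pay pb = 2056/19 − 30 = 1486/19; q' = -50 + 5·(2056/19) = 9330/19.
The subsidy expands output by 9330/19 − 420 = 1350/19 past the efficient level; on those units the gap between marginal cost and willingness to pay runs from 0 up to 30.
DWL = ½ × 30 × 1350/19 = 20250/19.

Deadweight loss = 20250/19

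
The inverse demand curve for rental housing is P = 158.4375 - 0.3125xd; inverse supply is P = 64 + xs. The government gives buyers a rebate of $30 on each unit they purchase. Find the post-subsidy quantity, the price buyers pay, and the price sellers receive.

x' = 1991/21; buyers pay 2705/21; sellers receive 3335/21

Pre-subsidy: 158.4375 - 0.3125x = 64 + x gives x* = 1511/21 and P* = 2855/21.
With the rebate, buyers effectively pay Pb = Ps − 30, where Ps is the price sellers receive.
On the curves, Pb = 158.4375 - 0.3125x and Ps = 64 + x; the wedge Ps − Pb = 30 gives 64 + x − (158.4375 - 0.3125x) = 30, so x' = 1991/21.
Then Pb = 158.4375 − 0.3125·(1991/21) = 2705/21 and Ps = 64 + 1·(1991/21) = 3335/21.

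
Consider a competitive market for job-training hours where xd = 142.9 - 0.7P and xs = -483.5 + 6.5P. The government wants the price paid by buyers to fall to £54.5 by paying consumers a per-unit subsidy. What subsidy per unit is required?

At a buyer price of 54.5, quantity demanded is 142.9 − 0.7·54.5 = 104.75.
Sellers supply 104.75 only when they receive Ps with -483.5 + 6.5·Ps = 104.75, i.e. Ps = 90.5.
s = Ps − Pb = 90.5 − 54.5 = 36.

Required subsidy s = £36 per unit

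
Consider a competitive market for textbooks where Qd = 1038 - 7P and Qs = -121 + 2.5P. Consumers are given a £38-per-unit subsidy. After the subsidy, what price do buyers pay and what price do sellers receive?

Buyers pay £112; sellers receive £150

Pre-subsidy: 1038 - 7P = -121 + 2.5P gives P* = 122, Q* = 184.
With the rebate, buyers effectively pay Pb = Ps − 38, where Ps is the price sellers receive.
Demand in terms of Ps becomes Qd = 1038 − 7(Ps − 38) = 1304 - 7Ps. Setting this equal to supply: 1304 - 7Ps = -121 + 2.5Ps, so Ps = 150.
Buyers pay Pb = 150 − 38 = 112; Q' = -121 + 2.5·150 = 254.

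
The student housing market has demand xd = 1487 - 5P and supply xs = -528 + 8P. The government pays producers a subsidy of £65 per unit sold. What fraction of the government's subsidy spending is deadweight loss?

DWL / government spending = 25/228

Pre-subsidy: 1487 - 5P = -528 + 8P gives P* = 155, x* = 712.
With the subsidy, sellers receive Ps = Pb + 65 for each unit, where Pb is the price buyers pay.
Supply in terms of Pb becomes xs = -528 + 8(Pb + 65) = -8 + 8Pb. Setting this equal to demand: 1487 - 5Pb = -8 + 8Pb, so Pb = 115.
Sellers receive Ps = 115 + 65 = 180; x' = 1487 − 5·115 = 912.
ΔCS = ½(712 + 912)(155 − 115) = 32480; ΔPS = ½(712 + 912)(180 − 155) = 20300.
Government spending = 65 × 912 = 59280.
DWL = ½ × 65 × (912 − 712) = 6500; fraction = 6500 / 59280 = 25/228.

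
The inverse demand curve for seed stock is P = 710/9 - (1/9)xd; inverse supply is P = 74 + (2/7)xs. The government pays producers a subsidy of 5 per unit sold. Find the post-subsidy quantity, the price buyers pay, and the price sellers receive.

x' = 24.92; buyers pay 76.12; sellers receive 81.12

Pre-subsidy: 710/9 - (1/9)x = 74 + (2/7)x gives x* = 12.32 and P* = 77.52.
With the subsidy, sellers receive Ps = Pb + 5 for each unit, where Pb is the price buyers pay.
On the curves, Pb = 710/9 - (1/9)x and Ps = 74 + (2/7)x; the wedge Ps − Pb = 5 gives 74 + (2/7)x − (710/9 - (1/9)x) = 5, so x' = 24.92.
Then Pb = 710/9 − (1/9)·24.92 = 76.12 and Ps = 74 + (2/7)·24.92 = 81.12.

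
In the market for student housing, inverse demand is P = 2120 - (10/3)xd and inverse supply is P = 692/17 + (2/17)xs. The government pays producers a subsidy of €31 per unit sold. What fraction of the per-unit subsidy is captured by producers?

Producer share = 3/88

Pre-subsidy: 2120 - (10/3)x = 692/17 + (2/17)x gives x* = 26511/44 and P* = 2455/22.
With the subsidy, sellers receive Ps = Pb + 31 for each unit, where Pb is the price buyers pay.
On the curves, Pb = 2120 - (10/3)x and Ps = 692/17 + (2/17)x; the wedge Ps − Pb = 31 gives 692/17 + (2/17)x − (2120 - (10/3)x) = 31, so x' = 107625/176.
Then Pb = 2120 − (10/3)·(107625/176) = 7185/88 and Ps = 692/17 + (2/17)·(107625/176) = 9913/88.
Buyers' price falls by P* − Pb = 2455/22 − 7185/88 = 2635/88; sellers' price rises by Ps − P* = 9913/88 − 2455/22 = 93/88.
So producers capture (93/88)/31 = 3/88 of each unit of subsidy.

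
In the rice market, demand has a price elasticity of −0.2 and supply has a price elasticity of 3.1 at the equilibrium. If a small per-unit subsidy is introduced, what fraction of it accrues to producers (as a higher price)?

Producer share = 2/33

For a small subsidy around the equilibrium, the benefit split depends on the relative slopes, which at a point are proportional to the elasticities.
Buyer share = εs/(εs + |εd|) = 3.1/(3.1 + 0.2) = 31/33; seller share = |εd|/(εs + |εd|) = 2/33.
So producers capture 2/33 of the subsidy.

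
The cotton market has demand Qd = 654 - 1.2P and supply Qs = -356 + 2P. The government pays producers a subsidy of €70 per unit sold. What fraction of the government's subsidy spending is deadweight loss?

Pre-subsidy: 654 - 1.2P = -356 + 2P gives P* = 315.625, Q* = 275.25.
With the subsidy, sellers receive Ps = Pb + 70 for each unit, where Pb is the price buyers pay.
Supply in terms of Pb becomes Qs = -356 + 2(Pb + 70) = -216 + 2Pb. Setting this equal to demand: 654 - 1.2Pb = -216 + 2Pb, so Pb = 271.875.
Sellers receive Ps = 271.875 + 70 = 341.875; Q' = 654 − 1.2·271.875 = 327.75.
ΔCS = ½(275.25 + 327.75)(315.625 − 271.875) = 13190.625; ΔPS = ½(275.25 + 327.75)(341.875 − 315.625) = 7914.375.
Government spending = 70 × 327.75 = 22942.5.
DWL = ½ × 70 × (327.75 − 275.25) = 1837.5; fraction = 1837.5 / 22942.5 = 35/437.

DWL / government spending = 35/437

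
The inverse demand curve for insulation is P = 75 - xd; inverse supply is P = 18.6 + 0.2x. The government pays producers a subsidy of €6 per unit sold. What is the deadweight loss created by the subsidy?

Pre-subsidy: 75 - x = 18.6 + 0.2x gives x* = 47 and P* = 28.
With the subsidy, sellers receive Ps = Pb + 6 for each unit, where Pb is the price buyers pay.
On the curves, Pb = 75 - x and Ps = 18.6 + 0.2x; the wedge Ps − Pb = 6 gives 18.6 + 0.2x − (75 - x) = 6, so x' = 52.
Then Pb = 75 − 1·52 = 23 and Ps = 18.6 + 0.2·52 = 29.
The subsidy expands output by 52 − 47 = 5 past the efficient level; on those units the gap between marginal cost and willingness to pay runs from 0 up to 6.
DWL = ½ × 6 × 5 = 15.

Deadweight loss = €15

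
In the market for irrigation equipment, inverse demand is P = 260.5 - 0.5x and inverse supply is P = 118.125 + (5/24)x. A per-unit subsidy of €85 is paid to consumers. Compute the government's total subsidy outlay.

Pre-subsidy: 260.5 - 0.5x = 118.125 + (5/24)x gives x* = 201 and P* = 160.
With the rebate, buyers effectively pay Pb = Ps − 85, where Ps is the price sellers receive.
On the curves, Pb = 260.5 - 0.5x and Ps = 118.125 + (5/24)x; the wedge Ps − Pb = 85 gives 118.125 + (5/24)x − (260.5 - 0.5x) = 85, so x' = 321.
Then Pb = 260.5 − 0.5·321 = 100 and Ps = 118.125 + (5/24)·321 = 185.
Government outlay = subsidy × quantity = 85 × 321 = 27285.

Government cost = €27285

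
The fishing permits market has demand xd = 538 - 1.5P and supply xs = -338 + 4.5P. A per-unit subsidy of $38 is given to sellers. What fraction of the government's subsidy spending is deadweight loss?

Pre-subsidy: 538 - 1.5P = -338 + 4.5P gives P* = 146, x* = 319.
With the subsidy, sellers receive Ps = Pb + 38 for each unit, where Pb is the price buyers pay.
Supply in terms of Pb becomes xs = -338 + 4.5(Pb + 38) = -167 + 4.5Pb. Setting this equal to demand: 538 - 1.5Pb = -167 + 4.5Pb, so Pb = 117.5.
Sellers receive Ps = 117.5 + 38 = 155.5; x' = 538 − 1.5·117.5 = 361.75.
ΔCS = ½(319 + 361.75)(146 − 117.5) = 9700.6875; ΔPS = ½(319 + 361.75)(155.5 − 146) = 3233.5625.
Government spending = 38 × 361.75 = 13746.5.
DWL = ½ × 38 × (361.75 − 319) = 812.25; fraction = 812.25 / 13746.5 = 171/2894.

DWL / government spending = 171/2894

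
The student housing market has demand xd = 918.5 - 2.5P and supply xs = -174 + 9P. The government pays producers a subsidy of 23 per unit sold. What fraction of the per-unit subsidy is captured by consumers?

Consumer share = 18/23

Pre-subsidy: 918.5 - 2.5P = -174 + 9P gives P* = 95, x* = 681.
With the subsidy, sellers receive Ps = Pb + 23 for each unit, where Pb is the price buyers pay.
Supply in terms of Pb becomes xs = -174 + 9(Pb + 23) = 33 + 9Pb. Setting this equal to demand: 918.5 - 2.5Pb = 33 + 9Pb, so Pb = 77.
Sellers receive Ps = 77 + 23 = 100; x' = 918.5 − 2.5·77 = 726.
Buyers' price falls by P* − Pb = 95 − 77 = 18; sellers' price rises by Ps − P* = 100 − 95 = 5.
So consumers capture 18/23 = 18/23 of each unit of subsidy.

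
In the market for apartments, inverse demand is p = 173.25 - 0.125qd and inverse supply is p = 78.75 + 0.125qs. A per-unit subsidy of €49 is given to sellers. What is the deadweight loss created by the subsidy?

Pre-subsidy: 173.25 - 0.125q = 78.75 + 0.125q gives q* = 378 and p* = 126.
With the subsidy, sellers receive ps = pb + 49 for each unit, where pb is the price buyers pay.
On the curves, pb = 173.25 - 0.125q and ps = 78.75 + 0.125q; the wedge ps − pb = 49 gives 78.75 + 0.125q − (173.25 - 0.125q) = 49, so q' = 574.
Then pb = 173.25 − 0.125·574 = 101.5 and ps = 78.75 + 0.125·574 = 150.5.
The subsidy expands output by 574 − 378 = 196 past the efficient level; on those units the gap between marginal cost and willingness to pay runs from 0 up to 49.
DWL = ½ × 49 × 196 = 4802.

Deadweight loss = €4802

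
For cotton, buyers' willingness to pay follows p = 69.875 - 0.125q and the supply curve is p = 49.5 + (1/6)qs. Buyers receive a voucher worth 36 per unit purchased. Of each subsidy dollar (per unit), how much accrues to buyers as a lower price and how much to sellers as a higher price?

Buyers gain 108/7 per unit; sellers gain 144/7 per unit

Pre-subsidy: 69.875 - 0.125q = 49.5 + (1/6)q gives q* = 489/7 and p* = 428/7.
With the rebate, buyers effectively pay pb = ps − 36, where ps is the price sellers receive.
On the curves, pb = 69.875 - 0.125q and ps = 49.5 + (1/6)q; the wedge ps − pb = 36 gives 49.5 + (1/6)q − (69.875 - 0.125q) = 36, so q' = 1353/7.
Then pb = 69.875 − 0.125·(1353/7) = 320/7 and ps = 49.5 + (1/6)·(1353/7) = 572/7.
Buyers' price falls by p* − pb = 428/7 − 320/7 = 108/7; sellers' price rises by ps − p* = 572/7 − 428/7 = 144/7.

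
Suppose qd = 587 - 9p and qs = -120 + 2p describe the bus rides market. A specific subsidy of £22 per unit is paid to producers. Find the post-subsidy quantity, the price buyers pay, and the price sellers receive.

Pre-subsidy: 587 - 9p = -120 + 2p gives p* = 707/11, q* = 94/11.
With the subsidy, sellers receive ps = pb + 22 for each unit, where pb is the price buyers pay.
Supply in terms of pb becomes qs = -120 + 2(pb + 22) = -76 + 2pb. Setting this equal to demand: 587 - 9pb = -76 + 2pb, so pb = 663/11.
Sellers receive ps = 663/11 + 22 = 905/11; q' = 587 − 9·(663/11) = 490/11.

q' = 490/11; buyers pay 663/11; sellers receive 905/11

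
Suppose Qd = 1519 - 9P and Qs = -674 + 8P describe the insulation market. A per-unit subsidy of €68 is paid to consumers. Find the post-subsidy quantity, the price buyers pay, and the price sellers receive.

Q' = 646; buyers pay €97; sellers receive €165

Pre-subsidy: 1519 - 9P = -674 + 8P gives P* = 129, Q* = 358.
With the rebate, buyers effectively pay Pb = Ps − 68, where Ps is the price sellers receive.
Demand in terms of Ps becomes Qd = 1519 − 9(Ps − 68) = 2131 - 9Ps. Setting this equal to supply: 2131 - 9Ps = -674 + 8Ps, so Ps = 165.
Buyers pay Pb = 165 − 68 = 97; Q' = -674 + 8·165 = 646.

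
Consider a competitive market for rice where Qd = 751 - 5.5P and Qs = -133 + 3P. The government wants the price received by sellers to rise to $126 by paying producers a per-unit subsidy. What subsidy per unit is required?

At a seller price of 126, quantity supplied is -133 + 3·126 = 245.
Buyers absorb 245 only when they pay Pb with 751 − 5.5·Pb = 245, i.e. Pb = 92.
s = Ps − Pb = 126 − 92 = 34.

Required subsidy s = $34 per unit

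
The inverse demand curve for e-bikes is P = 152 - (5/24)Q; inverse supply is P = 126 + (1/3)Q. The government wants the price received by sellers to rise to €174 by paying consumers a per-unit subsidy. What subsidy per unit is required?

Required subsidy s = €52 per unit

At a seller price of 174, quantity supplied is -378 + 3·174 = 144.
Buyers absorb 144 only when they pay Pb = 152 − (5/24)·144 = 122.
s = Ps − Pb = 174 − 122 = 52.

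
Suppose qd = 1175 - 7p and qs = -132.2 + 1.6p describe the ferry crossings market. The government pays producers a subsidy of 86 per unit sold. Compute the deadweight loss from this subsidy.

Pre-subsidy: 1175 - 7p = -132.2 + 1.6p gives p* = 152, q* = 111.
With the subsidy, sellers receive ps = pb + 86 for each unit, where pb is the price buyers pay.
Supply in terms of pb becomes qs = -132.2 + 1.6(pb + 86) = 5.4 + 1.6pb. Setting this equal to demand: 1175 - 7pb = 5.4 + 1.6pb, so pb = 136.
Sellers receive ps = 136 + 86 = 222; q' = 1175 − 7·136 = 223.
The subsidy expands output by 223 − 111 = 112 past the efficient level; on those units the gap between marginal cost and willingness to pay runs from 0 up to 86.
DWL = ½ × 86 × 112 = 4816.

Deadweight loss = 4816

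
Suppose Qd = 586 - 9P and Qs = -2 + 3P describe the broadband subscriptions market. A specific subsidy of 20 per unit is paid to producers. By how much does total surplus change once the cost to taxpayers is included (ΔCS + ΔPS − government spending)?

Net change in total surplus = -450

Pre-subsidy: 586 - 9P = -2 + 3P gives P* = 49, Q* = 145.
With the subsidy, sellers receive Ps = Pb + 20 for each unit, where Pb is the price buyers pay.
Supply in terms of Pb becomes Qs = -2 + 3(Pb + 20) = 58 + 3Pb. Setting this equal to demand: 586 - 9Pb = 58 + 3Pb, so Pb = 44.
Sellers receive Ps = 44 + 20 = 64; Q' = 586 − 9·44 = 190.
ΔCS = ½(145 + 190)(49 − 44) = 837.5; ΔPS = ½(145 + 190)(64 − 49) = 2512.5.
Government spending = 20 × 190 = 3800.
Net change = 837.5 + 2512.5 − 3800 = -450. The loss equals the DWL triangle ½·20·45.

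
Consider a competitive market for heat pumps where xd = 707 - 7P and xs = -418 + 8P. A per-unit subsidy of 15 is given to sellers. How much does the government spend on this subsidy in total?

Pre-subsidy: 707 - 7P = -418 + 8P gives P* = 75, x* = 182.
With the subsidy, sellers receive Ps = Pb + 15 for each unit, where Pb is the price buyers pay.
Supply in terms of Pb becomes xs = -418 + 8(Pb + 15) = -298 + 8Pb. Setting this equal to demand: 707 - 7Pb = -298 + 8Pb, so Pb = 67.
Sellers receive Ps = 67 + 15 = 82; x' = 707 − 7·67 = 238.
Government outlay = subsidy × quantity = 15 × 238 = 3570.

Government cost = 3570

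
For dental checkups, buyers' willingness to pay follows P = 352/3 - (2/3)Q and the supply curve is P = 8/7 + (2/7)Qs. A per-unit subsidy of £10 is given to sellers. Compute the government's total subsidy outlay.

Pre-subsidy: 352/3 - (2/3)Q = 8/7 + (2/7)Q gives Q* = 122 and P* = 36.
With the subsidy, sellers receive Ps = Pb + 10 for each unit, where Pb is the price buyers pay.
On the curves, Pb = 352/3 - (2/3)Q and Ps = 8/7 + (2/7)Q; the wedge Ps − Pb = 10 gives 8/7 + (2/7)Q − (352/3 - (2/3)Q) = 10, so Q' = 132.5.
Then Pb = 352/3 − (2/3)·132.5 = 29 and Ps = 8/7 + (2/7)·132.5 = 39.
Government outlay = subsidy × quantity = 10 × 132.5 = 1325.

Government cost = £1325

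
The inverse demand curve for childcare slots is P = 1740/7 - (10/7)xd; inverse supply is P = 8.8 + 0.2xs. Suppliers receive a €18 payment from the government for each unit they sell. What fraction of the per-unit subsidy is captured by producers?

Pre-subsidy: 1740/7 - (10/7)x = 8.8 + 0.2x gives x* = 8392/57 and P* = 2180/57.
With the subsidy, sellers receive Ps = Pb + 18 for each unit, where Pb is the price buyers pay.
On the curves, Pb = 1740/7 - (10/7)x and Ps = 8.8 + 0.2x; the wedge Ps − Pb = 18 gives 8.8 + 0.2x − (1740/7 - (10/7)x) = 18, so x' = 9022/57.
Then Pb = 1740/7 − (10/7)·(9022/57) = 1280/57 and Ps = 8.8 + 0.2·(9022/57) = 2306/57.
Buyers' price falls by P* − Pb = 2180/57 − 1280/57 = 300/19; sellers' price rises by Ps − P* = 2306/57 − 2180/57 = 42/19.
So producers capture (42/19)/18 = 7/57 of each unit of subsidy.

Producer share = 7/57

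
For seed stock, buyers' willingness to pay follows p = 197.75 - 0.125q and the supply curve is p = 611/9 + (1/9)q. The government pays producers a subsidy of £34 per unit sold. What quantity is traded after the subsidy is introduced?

q' = 694

Pre-subsidy: 197.75 - 0.125q = 611/9 + (1/9)q gives q* = 550 and p* = 129.
With the subsidy, sellers receive ps = pb + 34 for each unit, where pb is the price buyers pay.
On the curves, pb = 197.75 - 0.125q and ps = 611/9 + (1/9)q; the wedge ps − pb = 34 gives 611/9 + (1/9)q − (197.75 - 0.125q) = 34, so q' = 694.
Then pb = 197.75 − 0.125·694 = 111 and ps = 611/9 + (1/9)·694 = 145.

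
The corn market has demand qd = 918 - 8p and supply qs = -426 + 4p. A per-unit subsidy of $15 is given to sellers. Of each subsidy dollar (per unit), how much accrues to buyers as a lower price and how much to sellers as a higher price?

Pre-subsidy: 918 - 8p = -426 + 4p gives p* = 112, q* = 22.
With the subsidy, sellers receive ps = pb + 15 for each unit, where pb is the price buyers pay.
Supply in terms of pb becomes qs = -426 + 4(pb + 15) = -366 + 4pb. Setting this equal to demand: 918 - 8pb = -366 + 4pb, so pb = 107.
Sellers receive ps = 107 + 15 = 122; q' = 918 − 8·107 = 62.
Buyers' price falls by p* − pb = 112 − 107 = 5; sellers' price rises by ps − p* = 122 − 112 = 10.

Buyers gain $5 per unit; sellers gain $10 per unit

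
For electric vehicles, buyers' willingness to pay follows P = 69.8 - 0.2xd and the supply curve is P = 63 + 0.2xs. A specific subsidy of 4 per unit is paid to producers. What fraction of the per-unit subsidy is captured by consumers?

Pre-subsidy: 69.8 - 0.2x = 63 + 0.2x gives x* = 17 and P* = 66.4.
With the subsidy, sellers receive Ps = Pb + 4 for each unit, where Pb is the price buyers pay.
On the curves, Pb = 69.8 - 0.2x and Ps = 63 + 0.2x; the wedge Ps − Pb = 4 gives 63 + 0.2x − (69.8 - 0.2x) = 4, so x' = 27.
Then Pb = 69.8 − 0.2·27 = 64.4 and Ps = 63 + 0.2·27 = 68.4.
Buyers' price falls by P* − Pb = 66.4 − 64.4 = 2; sellers' price rises by Ps − P* = 68.4 − 66.4 = 2.
So consumers capture 2/4 = 0.5 of each unit of subsidy.

Consumer share = 0.5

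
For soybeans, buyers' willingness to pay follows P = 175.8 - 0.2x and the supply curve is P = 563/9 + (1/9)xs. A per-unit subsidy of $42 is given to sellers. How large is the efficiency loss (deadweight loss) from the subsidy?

Deadweight loss = $2835

Pre-subsidy: 175.8 - 0.2x = 563/9 + (1/9)x gives x* = 364 and P* = 103.
With the subsidy, sellers receive Ps = Pb + 42 for each unit, where Pb is the price buyers pay.
On the curves, Pb = 175.8 - 0.2x and Ps = 563/9 + (1/9)x; the wedge Ps − Pb = 42 gives 563/9 + (1/9)x − (175.8 - 0.2x) = 42, so x' = 499.
Then Pb = 175.8 − 0.2·499 = 76 and Ps = 563/9 + (1/9)·499 = 118.
The subsidy expands output by 499 − 364 = 135 past the efficient level; on those units the gap between marginal cost and willingness to pay runs from 0 up to 42.
DWL = ½ × 42 × 135 = 2835.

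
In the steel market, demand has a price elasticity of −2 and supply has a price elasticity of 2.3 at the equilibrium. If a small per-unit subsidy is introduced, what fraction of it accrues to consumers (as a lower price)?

Consumer share = 23/43

For a small subsidy around the equilibrium, the benefit split depends on the relative slopes, which at a point are proportional to the elasticities.
Buyer share = εs/(εs + |εd|) = 2.3/(2.3 + 2) = 23/43; seller share = |εd|/(εs + |εd|) = 20/43.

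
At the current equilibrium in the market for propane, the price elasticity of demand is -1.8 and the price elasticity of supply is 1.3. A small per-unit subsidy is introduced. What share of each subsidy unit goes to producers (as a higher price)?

For a small subsidy around the equilibrium, the benefit split depends on the relative slopes, which at a point are proportional to the elasticities.
Buyer share = εs/(εs + |εd|) = 1.3/(1.3 + 1.8) = 13/31; seller share = |εd|/(εs + |εd|) = 18/31.
So producers capture 18/31 of the subsidy.

Producer share = 18/31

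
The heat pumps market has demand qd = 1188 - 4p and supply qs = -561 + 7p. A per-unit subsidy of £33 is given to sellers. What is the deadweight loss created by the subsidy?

Pre-subsidy: 1188 - 4p = -561 + 7p gives p* = 159, q* = 552.
With the subsidy, sellers receive ps = pb + 33 for each unit, where pb is the price buyers pay.
Supply in terms of pb becomes qs = -561 + 7(pb + 33) = -330 + 7pb. Setting this equal to demand: 1188 - 4pb = -330 + 7pb, so pb = 138.
Sellers receive ps = 138 + 33 = 171; q' = 1188 − 4·138 = 636.
The subsidy expands output by 636 − 552 = 84 past the efficient level; on those units the gap between marginal cost and willingness to pay runs from 0 up to 33.
DWL = ½ × 33 × 84 = 1386.

Deadweight loss = £1386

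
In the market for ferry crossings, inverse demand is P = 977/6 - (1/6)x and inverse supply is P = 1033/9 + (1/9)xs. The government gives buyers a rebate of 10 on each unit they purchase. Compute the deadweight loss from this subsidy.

Deadweight loss = 180

Pre-subsidy: 977/6 - (1/6)x = 1033/9 + (1/9)x gives x* = 173 and P* = 134.
With the rebate, buyers effectively pay Pb = Ps − 10, where Ps is the price sellers receive.
On the curves, Pb = 977/6 - (1/6)x and Ps = 1033/9 + (1/9)x; the wedge Ps − Pb = 10 gives 1033/9 + (1/9)x − (977/6 - (1/6)x) = 10, so x' = 209.
Then Pb = 977/6 − (1/6)·209 = 128 and Ps = 1033/9 + (1/9)·209 = 138.
The subsidy expands output by 209 − 173 = 36 past the efficient level; on those units the gap between marginal cost and willingness to pay runs from 0 up to 10.
DWL = ½ × 10 × 36 = 180.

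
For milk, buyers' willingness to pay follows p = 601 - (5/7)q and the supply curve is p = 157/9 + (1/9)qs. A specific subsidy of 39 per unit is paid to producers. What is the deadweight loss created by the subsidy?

Deadweight loss = 921.375

Pre-subsidy: 601 - (5/7)q = 157/9 + (1/9)q gives q* = 707 and p* = 96.
With the subsidy, sellers receive ps = pb + 39 for each unit, where pb is the price buyers pay.
On the curves, pb = 601 - (5/7)q and ps = 157/9 + (1/9)q; the wedge ps − pb = 39 gives 157/9 + (1/9)q − (601 - (5/7)q) = 39, so q' = 754.25.
Then pb = 601 − (5/7)·754.25 = 62.25 and ps = 157/9 + (1/9)·754.25 = 101.25.
The subsidy expands output by 754.25 − 707 = 47.25 past the efficient level; on those units the gap between marginal cost and willingness to pay runs from 0 up to 39.
DWL = ½ × 39 × 47.25 = 921.375.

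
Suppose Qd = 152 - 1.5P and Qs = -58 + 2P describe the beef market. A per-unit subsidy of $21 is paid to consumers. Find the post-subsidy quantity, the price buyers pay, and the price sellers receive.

Pre-subsidy: 152 - 1.5P = -58 + 2P gives P* = 60, Q* = 62.
With the rebate, buyers effectively pay Pb = Ps − 21, where Ps is the price sellers receive.
Demand in terms of Ps becomes Qd = 152 − 1.5(Ps − 21) = 183.5 - 1.5Ps. Setting this equal to supply: 183.5 - 1.5Ps = -58 + 2Ps, so Ps = 69.
Buyers pay Pb = 69 − 21 = 48; Q' = -58 + 2·69 = 80.

Q' = 80; buyers pay $48; sellers receive $69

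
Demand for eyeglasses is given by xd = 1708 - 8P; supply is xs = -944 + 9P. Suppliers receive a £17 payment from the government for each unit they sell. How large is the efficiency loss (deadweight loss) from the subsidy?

Pre-subsidy: 1708 - 8P = -944 + 9P gives P* = 156, x* = 460.
With the subsidy, sellers receive Ps = Pb + 17 for each unit, where Pb is the price buyers pay.
Supply in terms of Pb becomes xs = -944 + 9(Pb + 17) = -791 + 9Pb. Setting this equal to demand: 1708 - 8Pb = -791 + 9Pb, so Pb = 147.
Sellers receive Ps = 147 + 17 = 164; x' = 1708 − 8·147 = 532.
The subsidy expands output by 532 − 460 = 72 past the efficient level; on those units the gap between marginal cost and willingness to pay runs from 0 up to 17.
DWL = ½ × 17 × 72 = 612.

Deadweight loss = £612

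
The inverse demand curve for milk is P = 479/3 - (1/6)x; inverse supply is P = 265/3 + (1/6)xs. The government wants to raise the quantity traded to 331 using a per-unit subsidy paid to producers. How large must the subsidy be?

At x = 331, from the demand curve buyers pay Pb = 479/3 − (1/6)·331 = 104.5; from the supply curve sellers need Ps = 265/3 + (1/6)·331 = 143.5.
The subsidy must fill the gap: s = Ps − Pb = 143.5 − 104.5 = 39.

Required subsidy s = 39 per unit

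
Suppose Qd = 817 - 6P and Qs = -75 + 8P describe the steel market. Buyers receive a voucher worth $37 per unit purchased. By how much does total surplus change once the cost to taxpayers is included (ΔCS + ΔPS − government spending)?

Net change in total surplus = -16428/7

Pre-subsidy: 817 - 6P = -75 + 8P gives P* = 446/7, Q* = 3043/7.
With the rebate, buyers effectively pay Pb = Ps − 37, where Ps is the price sellers receive.
Demand in terms of Ps becomes Qd = 817 − 6(Ps − 37) = 1039 - 6Ps. Setting this equal to supply: 1039 - 6Ps = -75 + 8Ps, so Ps = 557/7.
Buyers pay Pb = 557/7 − 37 = 298/7; Q' = -75 + 8·(557/7) = 3931/7.
ΔCS = ½(3043/7 + 3931/7)(446/7 − 298/7) = 516076/49; ΔPS = ½(3043/7 + 3931/7)(557/7 − 446/7) = 387057/49.
Government spending = 37 × 3931/7 = 145447/7.
Net change = 516076/49 + 387057/49 − 145447/7 = -16428/7. The loss equals the DWL triangle ½·37·888/7.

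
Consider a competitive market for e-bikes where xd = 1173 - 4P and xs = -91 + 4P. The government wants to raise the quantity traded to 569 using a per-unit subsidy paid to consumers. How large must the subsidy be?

Required subsidy s = 14 per unit

At x = 569, invert demand for the buyer price: Pb = (1173 − 569)/4 = 151; invert supply for the seller price: Ps = (569 − (-91))/4 = 165.
The subsidy must fill the gap: s = Ps − Pb = 165 − 151 = 14.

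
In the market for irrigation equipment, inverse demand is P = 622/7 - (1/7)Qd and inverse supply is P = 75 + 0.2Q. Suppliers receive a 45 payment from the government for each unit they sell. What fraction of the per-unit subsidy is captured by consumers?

Consumer share = 5/12

Pre-subsidy: 622/7 - (1/7)Q = 75 + 0.2Q gives Q* = 485/12 and P* = 997/12.
With the subsidy, sellers receive Ps = Pb + 45 for each unit, where Pb is the price buyers pay.
On the curves, Pb = 622/7 - (1/7)Q and Ps = 75 + 0.2Q; the wedge Ps − Pb = 45 gives 75 + 0.2Q − (622/7 - (1/7)Q) = 45, so Q' = 515/3.
Then Pb = 622/7 − (1/7)·(515/3) = 193/3 and Ps = 75 + 0.2·(515/3) = 328/3.
Buyers' price falls by P* − Pb = 997/12 − 193/3 = 18.75; sellers' price rises by Ps − P* = 328/3 − 997/12 = 26.25.
So consumers capture 18.75/45 = 5/12 of each unit of subsidy.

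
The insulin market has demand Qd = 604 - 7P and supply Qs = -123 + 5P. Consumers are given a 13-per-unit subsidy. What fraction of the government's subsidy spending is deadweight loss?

Pre-subsidy: 604 - 7P = -123 + 5P gives P* = 727/12, Q* = 2159/12.
With the rebate, buyers effectively pay Pb = Ps − 13, where Ps is the price sellers receive.
Demand in terms of Ps becomes Qd = 604 − 7(Ps − 13) = 695 - 7Ps. Setting this equal to supply: 695 - 7Ps = -123 + 5Ps, so Ps = 409/6.
Buyers pay Pb = 409/6 − 13 = 331/6; Q' = -123 + 5·(409/6) = 1307/6.
ΔCS = ½(2159/12 + 1307/6)(727/12 − 331/6) = 103415/96; ΔPS = ½(2159/12 + 1307/6)(409/6 − 727/12) = 144781/96.
Government spending = 13 × 1307/6 = 16991/6.
DWL = ½ × 13 × (1307/6 − 2159/12) = 5915/24; fraction = (5915/24) / (16991/6) = 455/5228.

DWL / government spending = 455/5228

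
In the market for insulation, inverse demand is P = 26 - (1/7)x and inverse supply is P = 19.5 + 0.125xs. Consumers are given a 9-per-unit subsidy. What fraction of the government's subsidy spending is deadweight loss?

DWL / government spending = 9/31

Pre-subsidy: 26 - (1/7)x = 19.5 + 0.125x gives x* = 364/15 and P* = 338/15.
With the rebate, buyers effectively pay Pb = Ps − 9, where Ps is the price sellers receive.
On the curves, Pb = 26 - (1/7)x and Ps = 19.5 + 0.125x; the wedge Ps − Pb = 9 gives 19.5 + 0.125x − (26 - (1/7)x) = 9, so x' = 868/15.
Then Pb = 26 − (1/7)·(868/15) = 266/15 and Ps = 19.5 + 0.125·(868/15) = 401/15.
ΔCS = ½(364/15 + 868/15)(338/15 − 266/15) = 197.12; ΔPS = ½(364/15 + 868/15)(401/15 − 338/15) = 172.48.
Government spending = 9 × 868/15 = 520.8.
DWL = ½ × 9 × (868/15 − 364/15) = 151.2; fraction = 151.2 / 520.8 = 9/31.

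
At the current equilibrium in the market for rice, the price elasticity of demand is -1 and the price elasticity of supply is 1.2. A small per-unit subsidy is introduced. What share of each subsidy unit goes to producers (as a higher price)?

Producer share = 5/11

For a small subsidy around the equilibrium, the benefit split depends on the relative slopes, which at a point are proportional to the elasticities.
Buyer share = εs/(εs + |εd|) = 1.2/(1.2 + 1) = 6/11; seller share = |εd|/(εs + |εd|) = 5/11.
So producers capture 5/11 of the subsidy.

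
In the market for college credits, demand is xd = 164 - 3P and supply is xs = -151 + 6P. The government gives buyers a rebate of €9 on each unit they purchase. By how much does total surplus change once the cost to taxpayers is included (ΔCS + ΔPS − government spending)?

Pre-subsidy: 164 - 3P = -151 + 6P gives P* = 35, x* = 59.
With the rebate, buyers effectively pay Pb = Ps − 9, where Ps is the price sellers receive.
Demand in terms of Ps becomes xd = 164 − 3(Ps − 9) = 191 - 3Ps. Setting this equal to supply: 191 - 3Ps = -151 + 6Ps, so Ps = 38.
Buyers pay Pb = 38 − 9 = 29; x' = -151 + 6·38 = 77.
ΔCS = ½(59 + 77)(35 − 29) = 408; ΔPS = ½(59 + 77)(38 − 35) = 204.
Government spending = 9 × 77 = 693.
Net change = 408 + 204 − 693 = -81. The loss equals the DWL triangle ½·9·18.

Net change in total surplus = -€81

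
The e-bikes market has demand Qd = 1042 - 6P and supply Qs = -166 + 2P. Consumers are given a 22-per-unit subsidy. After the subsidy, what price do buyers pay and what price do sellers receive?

Pre-subsidy: 1042 - 6P = -166 + 2P gives P* = 151, Q* = 136.
With the rebate, buyers effectively pay Pb = Ps − 22, where Ps is the price sellers receive.
Demand in terms of Ps becomes Qd = 1042 − 6(Ps − 22) = 1174 - 6Ps. Setting this equal to supply: 1174 - 6Ps = -166 + 2Ps, so Ps = 167.5.
Buyers pay Pb = 167.5 − 22 = 145.5; Q' = -166 + 2·167.5 = 169.

Buyers pay 145.5; sellers receive 167.5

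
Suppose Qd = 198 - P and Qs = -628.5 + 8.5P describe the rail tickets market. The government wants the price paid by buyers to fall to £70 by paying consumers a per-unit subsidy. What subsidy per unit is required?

At a buyer price of 70, quantity demanded is 198 − 1·70 = 128.
Sellers supply 128 only when they receive Ps with -628.5 + 8.5·Ps = 128, i.e. Ps = 89.
s = Ps − Pb = 89 − 70 = 19.

Required subsidy s = £19 per unit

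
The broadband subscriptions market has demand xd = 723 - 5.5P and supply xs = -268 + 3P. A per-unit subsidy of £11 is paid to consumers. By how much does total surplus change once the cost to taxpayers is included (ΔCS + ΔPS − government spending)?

Pre-subsidy: 723 - 5.5P = -268 + 3P gives P* = 1982/17, x* = 1390/17.
With the rebate, buyers effectively pay Pb = Ps − 11, where Ps is the price sellers receive.
Demand in terms of Ps becomes xd = 723 − 5.5(Ps − 11) = 783.5 - 5.5Ps. Setting this equal to supply: 783.5 - 5.5Ps = -268 + 3Ps, so Ps = 2103/17.
Buyers pay Pb = 2103/17 − 11 = 1916/17; x' = -268 + 3·(2103/17) = 1753/17.
ΔCS = ½(1390/17 + 1753/17)(1982/17 − 1916/17) = 103719/289; ΔPS = ½(1390/17 + 1753/17)(2103/17 − 1982/17) = 380303/578.
Government spending = 11 × 1753/17 = 19283/17.
Net change = 103719/289 + 380303/578 − 19283/17 = -3993/34. The loss equals the DWL triangle ½·11·363/17.

Net change in total surplus = -3993/34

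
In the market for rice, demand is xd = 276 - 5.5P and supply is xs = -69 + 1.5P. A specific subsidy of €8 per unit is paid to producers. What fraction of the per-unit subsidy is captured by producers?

Pre-subsidy: 276 - 5.5P = -69 + 1.5P gives P* = 345/7, x* = 69/14.
With the subsidy, sellers receive Ps = Pb + 8 for each unit, where Pb is the price buyers pay.
Supply in terms of Pb becomes xs = -69 + 1.5(Pb + 8) = -57 + 1.5Pb. Setting this equal to demand: 276 - 5.5Pb = -57 + 1.5Pb, so Pb = 333/7.
Sellers receive Ps = 333/7 + 8 = 389/7; x' = 276 − 5.5·(333/7) = 201/14.
Buyers' price falls by P* − Pb = 345/7 − 333/7 = 12/7; sellers' price rises by Ps − P* = 389/7 − 345/7 = 44/7.
So producers capture (44/7)/8 = 11/14 of each unit of subsidy.

Producer share = 11/14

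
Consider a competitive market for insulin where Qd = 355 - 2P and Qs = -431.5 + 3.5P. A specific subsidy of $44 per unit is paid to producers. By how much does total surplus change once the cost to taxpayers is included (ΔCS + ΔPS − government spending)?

Net change in total surplus = -$1232

Pre-subsidy: 355 - 2P = -431.5 + 3.5P gives P* = 143, Q* = 69.
With the subsidy, sellers receive Ps = Pb + 44 for each unit, where Pb is the price buyers pay.
Supply in terms of Pb becomes Qs = -431.5 + 3.5(Pb + 44) = -277.5 + 3.5Pb. Setting this equal to demand: 355 - 2Pb = -277.5 + 3.5Pb, so Pb = 115.
Sellers receive Ps = 115 + 44 = 159; Q' = 355 − 2·115 = 125.
ΔCS = ½(69 + 125)(143 − 115) = 2716; ΔPS = ½(69 + 125)(159 − 143) = 1552.
Government spending = 44 × 125 = 5500.
Net change = 2716 + 1552 − 5500 = -1232. The loss equals the DWL triangle ½·44·56.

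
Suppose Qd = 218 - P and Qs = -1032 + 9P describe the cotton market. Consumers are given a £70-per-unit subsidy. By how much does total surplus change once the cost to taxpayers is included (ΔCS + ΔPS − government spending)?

Pre-subsidy: 218 - P = -1032 + 9P gives P* = 125, Q* = 93.
With the rebate, buyers effectively pay Pb = Ps − 70, where Ps is the price sellers receive.
Demand in terms of Ps becomes Qd = 218 − 1(Ps − 70) = 288 - Ps. Setting this equal to supply: 288 - Ps = -1032 + 9Ps, so Ps = 132.
Buyers pay Pb = 132 − 70 = 62; Q' = -1032 + 9·132 = 156.
ΔCS = ½(93 + 156)(125 − 62) = 7843.5; ΔPS = ½(93 + 156)(132 − 125) = 871.5.
Government spending = 70 × 156 = 10920.
Net change = 7843.5 + 871.5 − 10920 = -2205. The loss equals the DWL triangle ½·70·63.

Net change in total surplus = -£2205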